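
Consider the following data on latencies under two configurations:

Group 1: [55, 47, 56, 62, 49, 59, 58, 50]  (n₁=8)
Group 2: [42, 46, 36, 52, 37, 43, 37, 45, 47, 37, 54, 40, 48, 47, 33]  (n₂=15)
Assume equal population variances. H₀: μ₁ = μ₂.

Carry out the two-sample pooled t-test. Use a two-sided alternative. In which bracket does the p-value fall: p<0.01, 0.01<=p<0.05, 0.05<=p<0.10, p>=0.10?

p-value bracket: p<0.01

x̄₁=54.500, s₁=5.318, n₁=8
x̄₂=42.933, s₂=6.204, n₂=15
s_p² = [7·5.318² + 14·6.204²]/21 = 35.0921
SE = √(s_p²·(1/8+1/15)) = 2.5934
t = (54.500−42.933)/2.5934 = 4.4600
df = 21
p-value (two-sided) = 0.00022
→ bracket: p<0.01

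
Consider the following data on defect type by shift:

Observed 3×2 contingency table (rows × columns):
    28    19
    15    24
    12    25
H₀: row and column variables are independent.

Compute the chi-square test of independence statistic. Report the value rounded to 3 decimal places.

Row totals [47, 39, 37], col totals [55, 68], n=123
χ² = (28−21.02)²/21.02 + (19−25.98)²/25.98 + (15−17.44)²/17.44 + (24−21.56)²/21.56 + (12−16.54)²/16.54 + (25−20.46)²/20.46 = 7.0729
df = 2

test statistic = 7.073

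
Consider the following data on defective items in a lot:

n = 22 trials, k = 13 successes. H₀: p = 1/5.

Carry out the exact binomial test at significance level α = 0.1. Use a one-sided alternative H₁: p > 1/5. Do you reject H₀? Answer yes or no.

Exact binomial: n=22, k=13, p₀=1/5=0.2000
P(X≥13) from Σ C(n,i)·p₀^i·(1−p₀)^(n−i)
p-value (one-sided, H₁ greater) = 0.00006
At α=0.1: p < α → reject H₀

reject H₀: yes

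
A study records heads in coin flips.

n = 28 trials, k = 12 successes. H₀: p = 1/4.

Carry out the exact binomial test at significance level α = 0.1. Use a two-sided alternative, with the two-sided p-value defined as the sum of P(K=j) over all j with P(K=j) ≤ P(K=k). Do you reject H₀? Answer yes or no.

Exact binomial: n=28, k=12, p₀=1/4=0.2500
P(X=j) = C(n,j)·p₀^j·(1−p₀)^(n−j); p = Σ P(X=j) over j with P(X=j) ≤ P(X=12)
p-value (two-sided) = 0.04603
At α=0.1: p < α → reject H₀

reject H₀: yes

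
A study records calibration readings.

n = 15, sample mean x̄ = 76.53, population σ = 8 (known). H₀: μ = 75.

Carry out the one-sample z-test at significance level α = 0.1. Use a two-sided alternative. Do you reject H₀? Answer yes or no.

reject H₀: no

SE = σ/√n = 8/√15 = 2.0656
z = (x̄−μ₀)/SE = (76.53−75)/2.0656 = 0.7407
p-value (two-sided) = 0.45887
At α=0.1: p ≥ α → fail to reject H₀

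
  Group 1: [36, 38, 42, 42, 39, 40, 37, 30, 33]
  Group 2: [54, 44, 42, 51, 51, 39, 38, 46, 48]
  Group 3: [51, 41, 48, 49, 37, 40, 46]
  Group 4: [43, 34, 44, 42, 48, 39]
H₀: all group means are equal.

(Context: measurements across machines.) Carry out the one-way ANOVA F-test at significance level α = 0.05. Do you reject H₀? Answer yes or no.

reject H₀: yes

Group means [37.44, 45.89, 44.57, 41.67], grand mean 42.323
SSB = Σnᵢ(x̄ᵢ−x̄)² = 366.615; SSW = ΣΣ(x−x̄ᵢ)² = 658.159
MSB = 366.615/3 = 122.2052; MSW = 658.159/27 = 24.3762
F = MSB/MSW = 5.0133
df = (3, 27)
p-value (upper-tail) = 0.00684
At α=0.05: p < α → reject H₀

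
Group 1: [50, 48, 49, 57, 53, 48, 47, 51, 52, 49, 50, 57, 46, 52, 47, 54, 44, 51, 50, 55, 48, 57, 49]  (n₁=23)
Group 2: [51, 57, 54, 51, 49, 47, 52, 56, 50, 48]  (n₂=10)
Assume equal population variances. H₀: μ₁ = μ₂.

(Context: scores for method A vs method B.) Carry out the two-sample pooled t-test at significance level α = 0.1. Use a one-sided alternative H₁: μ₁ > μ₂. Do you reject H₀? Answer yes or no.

reject H₀: no

x̄₁=50.609, s₁=3.590, n₁=23
x̄₂=51.500, s₂=3.308, n₂=10
s_p² = [22·3.590² + 9·3.308²]/31 = 12.3219
SE = √(s_p²·(1/23+1/10)) = 1.3296
t = (50.609−51.500)/1.3296 = -0.6703
df = 31
p-value (one-sided, H₁ greater) = 0.74620
At α=0.1: p ≥ α → fail to reject H₀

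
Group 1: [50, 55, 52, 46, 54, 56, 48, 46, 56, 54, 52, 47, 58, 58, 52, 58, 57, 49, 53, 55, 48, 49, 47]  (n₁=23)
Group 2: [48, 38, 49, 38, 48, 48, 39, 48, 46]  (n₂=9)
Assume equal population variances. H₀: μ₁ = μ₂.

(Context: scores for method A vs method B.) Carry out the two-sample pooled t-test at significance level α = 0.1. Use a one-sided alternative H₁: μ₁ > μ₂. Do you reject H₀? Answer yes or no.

x̄₁=52.174, s₁=4.086, n₁=23
x̄₂=44.667, s₂=4.822, n₂=9
s_p² = [22·4.086² + 8·4.822²]/30 = 18.4435
SE = √(s_p²·(1/23+1/9)) = 1.6885
t = (52.174−44.667)/1.6885 = 4.4460
df = 30
p-value (one-sided, H₁ greater) = 0.00006
At α=0.1: p < α → reject H₀

reject H₀: yes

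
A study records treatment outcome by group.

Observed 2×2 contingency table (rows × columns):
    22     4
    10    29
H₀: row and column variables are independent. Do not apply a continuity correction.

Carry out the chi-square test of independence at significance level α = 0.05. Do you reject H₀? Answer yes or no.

reject H₀: yes

Row totals [26, 39], col totals [32, 33], n=65
χ² = (22−12.80)²/12.80 + (4−13.20)²/13.20 + (10−19.20)²/19.20 + (29−19.80)²/19.80 = 21.7077
df = 1
p-value (upper-tail) = 0.00000
At α=0.05: p < α → reject H₀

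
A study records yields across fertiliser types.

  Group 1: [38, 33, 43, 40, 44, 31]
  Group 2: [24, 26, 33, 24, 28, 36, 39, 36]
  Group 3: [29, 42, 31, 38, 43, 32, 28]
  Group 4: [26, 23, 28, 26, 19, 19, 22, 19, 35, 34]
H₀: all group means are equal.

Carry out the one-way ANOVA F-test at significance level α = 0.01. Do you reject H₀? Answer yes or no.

reject H₀: yes

Group means [38.17, 30.75, 34.71, 25.10], grand mean 31.258
SSB = Σnᵢ(x̄ᵢ−x̄)² = 751.274; SSW = ΣΣ(x−x̄ᵢ)² = 932.662
MSB = 751.274/3 = 250.4245; MSW = 932.662/27 = 34.5430
F = MSB/MSW = 7.2496
df = (3, 27)
p-value (upper-tail) = 0.00102
At α=0.01: p < α → reject H₀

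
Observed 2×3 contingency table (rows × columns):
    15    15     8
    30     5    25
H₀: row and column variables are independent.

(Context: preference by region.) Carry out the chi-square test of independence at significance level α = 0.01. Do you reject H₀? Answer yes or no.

Row totals [38, 60], col totals [45, 20, 33], n=98
χ² = (15−17.45)²/17.45 + (15−7.76)²/7.76 + (8−12.80)²/12.80 + (30−27.55)²/27.55 + (5−12.24)²/12.24 + (25−20.20)²/20.20 = 14.5522
df = 2
p-value (upper-tail) = 0.00069
At α=0.01: p < α → reject H₀

reject H₀: yes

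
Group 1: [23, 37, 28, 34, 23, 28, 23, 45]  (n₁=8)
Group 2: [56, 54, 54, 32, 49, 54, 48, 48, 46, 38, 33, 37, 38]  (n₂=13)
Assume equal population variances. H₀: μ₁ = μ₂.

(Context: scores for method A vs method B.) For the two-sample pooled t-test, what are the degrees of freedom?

degrees of freedom = 19

df = n₁ + n₂ − 2 = 8 + 13 − 2 = 19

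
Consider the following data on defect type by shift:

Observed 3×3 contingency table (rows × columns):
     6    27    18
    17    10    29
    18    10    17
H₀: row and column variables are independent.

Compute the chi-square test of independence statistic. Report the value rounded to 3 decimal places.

test statistic = 21.640

Row totals [51, 56, 45], col totals [41, 47, 64], n=152
χ² = (6−13.76)²/13.76 + (27−15.77)²/15.77 + (18−21.47)²/21.47 + (17−15.11)²/15.11 + (10−17.32)²/17.32 + (29−23.58)²/23.58 + (18−12.14)²/12.14 + (10−13.91)²/13.91 + (17−18.95)²/18.95 = 21.6401
df = 4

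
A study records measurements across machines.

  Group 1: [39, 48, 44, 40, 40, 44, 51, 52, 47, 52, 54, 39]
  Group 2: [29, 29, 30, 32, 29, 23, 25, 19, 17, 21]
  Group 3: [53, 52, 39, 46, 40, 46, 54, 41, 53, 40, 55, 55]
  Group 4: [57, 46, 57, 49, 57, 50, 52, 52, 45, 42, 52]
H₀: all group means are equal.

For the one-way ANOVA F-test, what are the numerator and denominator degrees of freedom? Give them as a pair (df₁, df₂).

k = 4 groups, N = 45 total
df = (k−1, N−k) = (4−1, 45−4) = (3, 41)

degrees of freedom = [3, 41]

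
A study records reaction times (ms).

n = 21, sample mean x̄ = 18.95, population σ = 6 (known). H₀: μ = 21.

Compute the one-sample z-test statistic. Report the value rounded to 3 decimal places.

test statistic = -1.566

SE = σ/√n = 6/√21 = 1.3093
z = (x̄−μ₀)/SE = (18.95−21)/1.3093 = -1.5657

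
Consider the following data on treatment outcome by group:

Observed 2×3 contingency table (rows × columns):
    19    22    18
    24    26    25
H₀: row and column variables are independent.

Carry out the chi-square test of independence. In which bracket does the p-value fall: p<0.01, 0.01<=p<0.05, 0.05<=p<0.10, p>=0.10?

Row totals [59, 75], col totals [43, 48, 43], n=134
χ² = (19−18.93)²/18.93 + (22−21.13)²/21.13 + (18−18.93)²/18.93 + (24−24.07)²/24.07 + (26−26.87)²/26.87 + (25−24.07)²/24.07 = 0.1459
df = 2
p-value (upper-tail) = 0.92965
→ bracket: p>=0.10

p-value bracket: p>=0.10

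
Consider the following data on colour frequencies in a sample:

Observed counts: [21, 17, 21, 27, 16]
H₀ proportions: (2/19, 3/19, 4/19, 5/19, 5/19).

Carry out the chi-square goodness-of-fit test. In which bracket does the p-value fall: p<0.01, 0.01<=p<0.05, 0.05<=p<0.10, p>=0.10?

n = 102; E_i = n·p_i = [10.74, 16.11, 21.47, 26.84, 26.84]
χ² = (21−10.74)²/10.74 + (17−16.11)²/16.11 + (21−21.47)²/21.47 + (27−26.84)²/26.84 + (16−26.84)²/26.84 = 14.2508
df = 4
p-value (upper-tail) = 0.00654
→ bracket: p<0.01

p-value bracket: p<0.01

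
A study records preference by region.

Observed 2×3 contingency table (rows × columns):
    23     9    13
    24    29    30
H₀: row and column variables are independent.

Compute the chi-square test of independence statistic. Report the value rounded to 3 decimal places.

Row totals [45, 83], col totals [47, 38, 43], n=128
χ² = (23−16.52)²/16.52 + (9−13.36)²/13.36 + (13−15.12)²/15.12 + (24−30.48)²/30.48 + (29−24.64)²/24.64 + (30−27.88)²/27.88 = 6.5660
df = 2

test statistic = 6.566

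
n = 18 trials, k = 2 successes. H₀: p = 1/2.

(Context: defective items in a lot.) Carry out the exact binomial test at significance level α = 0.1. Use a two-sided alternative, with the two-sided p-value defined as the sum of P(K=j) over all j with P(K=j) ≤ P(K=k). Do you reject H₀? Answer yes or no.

Exact binomial: n=18, k=2, p₀=1/2=0.5000
P(X=j) = C(n,j)·p₀^j·(1−p₀)^(n−j); p = Σ P(X=j) over j with P(X=j) ≤ P(X=2)
p-value (two-sided) = 0.00131
At α=0.1: p < α → reject H₀

reject H₀: yes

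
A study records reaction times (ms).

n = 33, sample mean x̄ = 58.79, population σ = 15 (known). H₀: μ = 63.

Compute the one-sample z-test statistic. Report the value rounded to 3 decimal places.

test statistic = -1.612

SE = σ/√n = 15/√33 = 2.6112
z = (x̄−μ₀)/SE = (58.79−63)/2.6112 = -1.6123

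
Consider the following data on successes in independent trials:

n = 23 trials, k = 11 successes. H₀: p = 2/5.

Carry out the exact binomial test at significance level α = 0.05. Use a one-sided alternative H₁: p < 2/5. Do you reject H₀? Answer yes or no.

reject H₀: no

Exact binomial: n=23, k=11, p₀=2/5=0.4000
P(X≤11) from Σ C(n,i)·p₀^i·(1−p₀)^(n−i)
p-value (one-sided, H₁ less) = 0.83636
At α=0.05: p ≥ α → fail to reject H₀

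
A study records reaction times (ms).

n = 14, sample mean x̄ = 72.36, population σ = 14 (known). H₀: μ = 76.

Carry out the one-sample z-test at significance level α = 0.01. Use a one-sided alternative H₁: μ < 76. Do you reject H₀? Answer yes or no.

reject H₀: no

SE = σ/√n = 14/√14 = 3.7417
z = (x̄−μ₀)/SE = (72.36−76)/3.7417 = -0.9728
p-value (one-sided, H₁ less) = 0.16532
At α=0.01: p ≥ α → fail to reject H₀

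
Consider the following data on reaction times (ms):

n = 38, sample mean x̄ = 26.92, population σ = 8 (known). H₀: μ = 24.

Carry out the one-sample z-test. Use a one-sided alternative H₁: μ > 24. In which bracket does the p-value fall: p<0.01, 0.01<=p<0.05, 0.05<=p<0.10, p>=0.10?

p-value bracket: 0.01<=p<0.05

SE = σ/√n = 8/√38 = 1.2978
z = (x̄−μ₀)/SE = (26.92−24)/1.2978 = 2.2500
p-value (one-sided, H₁ greater) = 0.01222
→ bracket: 0.01<=p<0.05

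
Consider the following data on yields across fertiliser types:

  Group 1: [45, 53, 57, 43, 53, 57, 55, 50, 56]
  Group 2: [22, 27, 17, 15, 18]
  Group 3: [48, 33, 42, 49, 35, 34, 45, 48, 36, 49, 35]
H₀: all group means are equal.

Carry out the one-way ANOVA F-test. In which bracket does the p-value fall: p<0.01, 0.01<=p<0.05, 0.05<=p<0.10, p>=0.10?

Group means [52.11, 19.80, 41.27], grand mean 40.880
SSB = Σnᵢ(x̄ᵢ−x̄)² = 3358.769; SSW = ΣΣ(x−x̄ᵢ)² = 753.871
MSB = 3358.769/2 = 1679.3846; MSW = 753.871/22 = 34.2669
F = MSB/MSW = 49.0090
df = (2, 22)
p-value (upper-tail) = 0.00000
→ bracket: p<0.01

p-value bracket: p<0.01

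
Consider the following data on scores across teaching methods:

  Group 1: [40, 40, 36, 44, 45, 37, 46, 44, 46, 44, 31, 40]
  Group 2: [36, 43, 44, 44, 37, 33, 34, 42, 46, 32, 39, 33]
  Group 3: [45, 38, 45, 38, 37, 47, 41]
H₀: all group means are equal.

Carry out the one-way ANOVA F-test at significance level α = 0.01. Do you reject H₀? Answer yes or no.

reject H₀: no

Group means [41.08, 38.58, 41.57], grand mean 40.226
SSB = Σnᵢ(x̄ᵢ−x̄)² = 53.872; SSW = ΣΣ(x−x̄ᵢ)² = 617.548
MSB = 53.872/2 = 26.9359; MSW = 617.548/28 = 22.0553
F = MSB/MSW = 1.2213
df = (2, 28)
p-value (upper-tail) = 0.31008
At α=0.01: p ≥ α → fail to reject H₀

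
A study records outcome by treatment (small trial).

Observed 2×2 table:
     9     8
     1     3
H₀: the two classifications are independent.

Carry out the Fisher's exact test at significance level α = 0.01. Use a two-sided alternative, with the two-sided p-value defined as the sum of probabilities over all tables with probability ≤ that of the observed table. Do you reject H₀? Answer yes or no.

reject H₀: no

Margins: r₁=17, r₂=4, c₁=10, c₂=11, n=21
p_obs = C(17,9)·C(4,1)/C(21,10); sum pmf over tables with pmf ≤ p_obs
p-value (two-sided) = 0.58647
At α=0.01: p ≥ α → fail to reject H₀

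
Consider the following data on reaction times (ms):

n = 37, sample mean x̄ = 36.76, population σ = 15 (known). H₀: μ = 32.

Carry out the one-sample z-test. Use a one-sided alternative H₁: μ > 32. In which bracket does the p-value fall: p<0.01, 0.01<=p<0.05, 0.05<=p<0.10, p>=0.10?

SE = σ/√n = 15/√37 = 2.4660
z = (x̄−μ₀)/SE = (36.76−32)/2.4660 = 1.9303
p-value (one-sided, H₁ greater) = 0.02679
→ bracket: 0.01<=p<0.05

p-value bracket: 0.01<=p<0.05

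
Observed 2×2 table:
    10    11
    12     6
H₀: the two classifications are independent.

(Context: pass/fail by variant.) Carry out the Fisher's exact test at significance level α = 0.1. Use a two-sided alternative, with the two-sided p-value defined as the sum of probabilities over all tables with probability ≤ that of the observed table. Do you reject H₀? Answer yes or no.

Margins: r₁=21, r₂=18, c₁=22, c₂=17, n=39
p_obs = C(21,10)·C(18,12)/C(39,22); sum pmf over tables with pmf ≤ p_obs
p-value (two-sided) = 0.33400
At α=0.1: p ≥ α → fail to reject H₀

reject H₀: no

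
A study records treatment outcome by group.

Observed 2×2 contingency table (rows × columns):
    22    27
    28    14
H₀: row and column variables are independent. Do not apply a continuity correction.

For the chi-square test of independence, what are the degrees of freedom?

degrees of freedom = 1

df = (r−1)(c−1) = (2−1)·(2−1) = 1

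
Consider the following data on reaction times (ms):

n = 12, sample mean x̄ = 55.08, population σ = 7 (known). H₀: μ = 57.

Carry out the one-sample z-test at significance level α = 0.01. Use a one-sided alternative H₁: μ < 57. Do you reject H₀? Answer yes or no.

reject H₀: no

SE = σ/√n = 7/√12 = 2.0207
z = (x̄−μ₀)/SE = (55.08−57)/2.0207 = -0.9502
p-value (one-sided, H₁ less) = 0.17102
At α=0.01: p ≥ α → fail to reject H₀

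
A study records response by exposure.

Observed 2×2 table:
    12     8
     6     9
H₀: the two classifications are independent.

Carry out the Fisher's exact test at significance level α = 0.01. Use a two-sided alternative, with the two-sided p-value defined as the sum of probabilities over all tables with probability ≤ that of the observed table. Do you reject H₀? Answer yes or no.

Margins: r₁=20, r₂=15, c₁=18, c₂=17, n=35
p_obs = C(20,12)·C(15,6)/C(35,18); sum pmf over tables with pmf ≤ p_obs
p-value (two-sided) = 0.31453
At α=0.01: p ≥ α → fail to reject H₀

reject H₀: no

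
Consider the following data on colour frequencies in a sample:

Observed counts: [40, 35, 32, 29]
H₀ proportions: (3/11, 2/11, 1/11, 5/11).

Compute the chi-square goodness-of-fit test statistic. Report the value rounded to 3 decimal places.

test statistic = 53.106

n = 136; E_i = n·p_i = [37.09, 24.73, 12.36, 61.82]
χ² = (40−37.09)²/37.09 + (35−24.73)²/24.73 + (32−12.36)²/12.36 + (29−61.82)²/61.82 = 53.1056
df = 3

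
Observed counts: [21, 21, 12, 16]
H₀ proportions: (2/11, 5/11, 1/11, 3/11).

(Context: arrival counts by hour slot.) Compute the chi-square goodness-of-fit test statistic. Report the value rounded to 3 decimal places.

test statistic = 14.548

n = 70; E_i = n·p_i = [12.73, 31.82, 6.36, 19.09]
χ² = (21−12.73)²/12.73 + (21−31.82)²/31.82 + (12−6.36)²/6.36 + (16−19.09)²/19.09 = 14.5481
df = 3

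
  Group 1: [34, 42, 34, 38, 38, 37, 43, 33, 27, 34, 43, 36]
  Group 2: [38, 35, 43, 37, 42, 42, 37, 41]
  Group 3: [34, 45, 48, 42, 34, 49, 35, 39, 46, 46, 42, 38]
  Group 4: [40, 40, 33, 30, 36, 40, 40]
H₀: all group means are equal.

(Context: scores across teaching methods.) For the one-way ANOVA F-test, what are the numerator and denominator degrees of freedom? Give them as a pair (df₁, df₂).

degrees of freedom = [3, 35]

k = 4 groups, N = 39 total
df = (k−1, N−k) = (4−1, 39−4) = (3, 35)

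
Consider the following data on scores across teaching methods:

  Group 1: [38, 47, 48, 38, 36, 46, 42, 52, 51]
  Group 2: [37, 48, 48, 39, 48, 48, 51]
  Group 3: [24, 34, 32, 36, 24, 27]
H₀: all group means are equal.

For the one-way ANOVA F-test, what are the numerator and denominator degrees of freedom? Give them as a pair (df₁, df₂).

k = 3 groups, N = 22 total
df = (k−1, N−k) = (3−1, 22−3) = (2, 19)

degrees of freedom = [2, 19]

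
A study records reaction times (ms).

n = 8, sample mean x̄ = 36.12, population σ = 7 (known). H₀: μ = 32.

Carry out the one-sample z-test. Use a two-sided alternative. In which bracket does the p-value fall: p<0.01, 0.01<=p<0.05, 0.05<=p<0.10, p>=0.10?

p-value bracket: 0.05<=p<0.10

SE = σ/√n = 7/√8 = 2.4749
z = (x̄−μ₀)/SE = (36.12−32)/2.4749 = 1.6647
p-value (two-sided) = 0.09597
→ bracket: 0.05<=p<0.10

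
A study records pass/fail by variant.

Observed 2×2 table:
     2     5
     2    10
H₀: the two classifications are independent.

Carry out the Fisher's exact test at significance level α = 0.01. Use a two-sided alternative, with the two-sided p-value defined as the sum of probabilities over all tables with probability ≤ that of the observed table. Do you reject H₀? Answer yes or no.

reject H₀: no

Margins: r₁=7, r₂=12, c₁=4, c₂=15, n=19
p_obs = C(7,2)·C(12,2)/C(19,4); sum pmf over tables with pmf ≤ p_obs
p-value (two-sided) = 0.60268
At α=0.01: p ≥ α → fail to reject H₀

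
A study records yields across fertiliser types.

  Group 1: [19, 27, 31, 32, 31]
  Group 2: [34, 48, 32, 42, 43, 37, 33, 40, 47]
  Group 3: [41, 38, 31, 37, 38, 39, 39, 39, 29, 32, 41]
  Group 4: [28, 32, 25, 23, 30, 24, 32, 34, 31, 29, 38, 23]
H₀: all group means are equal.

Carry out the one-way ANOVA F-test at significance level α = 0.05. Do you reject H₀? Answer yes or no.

Group means [28.00, 39.56, 36.73, 29.08], grand mean 33.757
SSB = Σnᵢ(x̄ᵢ−x̄)² = 827.490; SSW = ΣΣ(x−x̄ᵢ)² = 811.321
MSB = 827.490/3 = 275.8300; MSW = 811.321/33 = 24.5855
F = MSB/MSW = 11.2192
df = (3, 33)
p-value (upper-tail) = 0.00003
At α=0.05: p < α → reject H₀

reject H₀: yes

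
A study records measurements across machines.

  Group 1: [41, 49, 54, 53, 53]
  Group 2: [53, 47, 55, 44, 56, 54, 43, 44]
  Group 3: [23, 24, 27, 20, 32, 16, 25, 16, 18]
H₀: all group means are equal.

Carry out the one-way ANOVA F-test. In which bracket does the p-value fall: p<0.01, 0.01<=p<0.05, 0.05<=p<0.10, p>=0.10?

p-value bracket: p<0.01

Group means [50.00, 49.50, 22.33], grand mean 38.500
SSB = Σnᵢ(x̄ᵢ−x̄)² = 3981.500; SSW = ΣΣ(x−x̄ᵢ)² = 560.000
MSB = 3981.500/2 = 1990.7500; MSW = 560.000/19 = 29.4737
F = MSB/MSW = 67.5433
df = (2, 19)
p-value (upper-tail) = 0.00000
→ bracket: p<0.01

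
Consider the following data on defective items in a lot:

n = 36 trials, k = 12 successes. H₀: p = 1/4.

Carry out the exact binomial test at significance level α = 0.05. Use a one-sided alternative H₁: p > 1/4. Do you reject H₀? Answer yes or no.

Exact binomial: n=36, k=12, p₀=1/4=0.2500
P(X≥12) from Σ C(n,i)·p₀^i·(1−p₀)^(n−i)
p-value (one-sided, H₁ greater) = 0.16707
At α=0.05: p ≥ α → fail to reject H₀

reject H₀: no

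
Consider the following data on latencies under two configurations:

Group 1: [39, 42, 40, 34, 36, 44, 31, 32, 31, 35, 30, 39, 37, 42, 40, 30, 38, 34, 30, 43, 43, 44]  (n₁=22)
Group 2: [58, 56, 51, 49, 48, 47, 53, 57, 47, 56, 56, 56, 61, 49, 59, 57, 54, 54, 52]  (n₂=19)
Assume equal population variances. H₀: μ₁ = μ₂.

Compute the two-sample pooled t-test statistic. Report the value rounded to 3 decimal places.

test statistic = -11.519

x̄₁=37.000, s₁=4.947, n₁=22
x̄₂=53.684, s₂=4.217, n₂=19
s_p² = [21·4.947² + 18·4.217²]/39 = 21.3873
SE = √(s_p²·(1/22+1/19)) = 1.4484
t = (37.000−53.684)/1.4484 = -11.5192
df = 39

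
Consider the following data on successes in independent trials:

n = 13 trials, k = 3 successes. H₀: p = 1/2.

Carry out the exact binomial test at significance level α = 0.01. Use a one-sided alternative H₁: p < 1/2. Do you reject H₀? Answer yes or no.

reject H₀: no

Exact binomial: n=13, k=3, p₀=1/2=0.5000
P(X≤3) from Σ C(n,i)·p₀^i·(1−p₀)^(n−i)
p-value (one-sided, H₁ less) = 0.04614
At α=0.01: p ≥ α → fail to reject H₀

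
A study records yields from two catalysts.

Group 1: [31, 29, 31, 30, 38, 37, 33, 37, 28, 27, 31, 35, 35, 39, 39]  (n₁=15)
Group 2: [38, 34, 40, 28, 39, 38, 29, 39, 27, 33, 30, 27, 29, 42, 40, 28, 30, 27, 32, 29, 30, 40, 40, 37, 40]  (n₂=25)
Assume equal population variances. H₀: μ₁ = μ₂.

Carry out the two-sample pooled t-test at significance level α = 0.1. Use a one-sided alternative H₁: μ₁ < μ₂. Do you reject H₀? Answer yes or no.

x̄₁=33.333, s₁=4.082, n₁=15
x̄₂=33.840, s₂=5.328, n₂=25
s_p² = [14·4.082² + 24·5.328²]/38 = 24.0709
SE = √(s_p²·(1/15+1/25)) = 1.6024
t = (33.333−33.840)/1.6024 = -0.3162
df = 38
p-value (one-sided, H₁ less) = 0.37679
At α=0.1: p ≥ α → fail to reject H₀

reject H₀: no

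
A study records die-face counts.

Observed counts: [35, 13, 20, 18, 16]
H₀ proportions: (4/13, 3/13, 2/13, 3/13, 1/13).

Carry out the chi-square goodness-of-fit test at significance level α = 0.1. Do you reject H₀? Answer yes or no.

n = 102; E_i = n·p_i = [31.38, 23.54, 15.69, 23.54, 7.85]
χ² = (35−31.38)²/31.38 + (13−23.54)²/23.54 + (20−15.69)²/15.69 + (18−23.54)²/23.54 + (16−7.85)²/7.85 = 16.0940
df = 4
p-value (upper-tail) = 0.00290
At α=0.1: p < α → reject H₀

reject H₀: yes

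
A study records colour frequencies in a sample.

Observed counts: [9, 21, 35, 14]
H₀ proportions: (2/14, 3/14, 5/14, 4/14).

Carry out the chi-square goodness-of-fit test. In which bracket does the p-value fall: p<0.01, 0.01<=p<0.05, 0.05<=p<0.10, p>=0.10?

n = 79; E_i = n·p_i = [11.29, 16.93, 28.21, 22.57]
χ² = (9−11.29)²/11.29 + (21−16.93)²/16.93 + (35−28.21)²/28.21 + (14−22.57)²/22.57 = 6.3291
df = 3
p-value (upper-tail) = 0.09665
→ bracket: 0.05<=p<0.10

p-value bracket: 0.05<=p<0.10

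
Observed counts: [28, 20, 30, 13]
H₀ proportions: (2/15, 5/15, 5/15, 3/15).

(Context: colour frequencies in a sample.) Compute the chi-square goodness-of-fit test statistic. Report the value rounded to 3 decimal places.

test statistic = 25.758

n = 91; E_i = n·p_i = [12.13, 30.33, 30.33, 18.20]
χ² = (28−12.13)²/12.13 + (20−30.33)²/30.33 + (30−30.33)²/30.33 + (13−18.20)²/18.20 = 25.7582
df = 3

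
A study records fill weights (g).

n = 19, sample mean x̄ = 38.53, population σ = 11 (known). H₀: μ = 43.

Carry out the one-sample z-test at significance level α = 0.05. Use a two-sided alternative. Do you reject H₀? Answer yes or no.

reject H₀: no

SE = σ/√n = 11/√19 = 2.5236
z = (x̄−μ₀)/SE = (38.53−43)/2.5236 = -1.7713
p-value (two-sided) = 0.07651
At α=0.05: p ≥ α → fail to reject H₀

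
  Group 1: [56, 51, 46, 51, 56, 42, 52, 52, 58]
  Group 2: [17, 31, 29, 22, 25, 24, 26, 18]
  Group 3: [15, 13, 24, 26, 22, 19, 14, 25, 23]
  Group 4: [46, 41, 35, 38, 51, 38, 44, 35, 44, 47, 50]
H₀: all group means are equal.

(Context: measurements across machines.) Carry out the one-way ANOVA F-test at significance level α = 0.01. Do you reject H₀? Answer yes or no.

Group means [51.56, 24.00, 20.11, 42.64], grand mean 35.297
SSB = Σnᵢ(x̄ᵢ−x̄)² = 6068.073; SSW = ΣΣ(x−x̄ᵢ)² = 893.657
MSB = 6068.073/3 = 2022.6911; MSW = 893.657/33 = 27.0805
F = MSB/MSW = 74.6918
df = (3, 33)
p-value (upper-tail) = 0.00000
At α=0.01: p < α → reject H₀

reject H₀: yes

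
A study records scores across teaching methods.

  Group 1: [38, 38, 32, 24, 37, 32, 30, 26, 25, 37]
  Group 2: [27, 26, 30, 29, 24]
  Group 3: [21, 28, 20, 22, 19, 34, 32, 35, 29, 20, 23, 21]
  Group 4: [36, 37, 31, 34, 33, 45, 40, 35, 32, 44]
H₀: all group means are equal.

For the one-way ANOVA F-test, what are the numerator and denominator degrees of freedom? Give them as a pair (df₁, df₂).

k = 4 groups, N = 37 total
df = (k−1, N−k) = (4−1, 37−4) = (3, 33)

degrees of freedom = [3, 33]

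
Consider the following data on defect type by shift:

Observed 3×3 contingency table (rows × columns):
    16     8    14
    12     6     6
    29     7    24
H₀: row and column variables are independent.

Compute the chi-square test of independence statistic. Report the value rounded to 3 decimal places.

Row totals [38, 24, 60], col totals [57, 21, 44], n=122
χ² = (16−17.75)²/17.75 + (8−6.54)²/6.54 + (14−13.70)²/13.70 + (12−11.21)²/11.21 + (6−4.13)²/4.13 + (6−8.66)²/8.66 + (29−28.03)²/28.03 + (7−10.33)²/10.33 + (24−21.64)²/21.64 = 3.5838
df = 4

test statistic = 3.584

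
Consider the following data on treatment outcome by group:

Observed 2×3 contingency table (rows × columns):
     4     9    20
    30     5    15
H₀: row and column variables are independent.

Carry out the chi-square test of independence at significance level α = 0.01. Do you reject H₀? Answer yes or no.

reject H₀: yes

Row totals [33, 50], col totals [34, 14, 35], n=83
χ² = (4−13.52)²/13.52 + (9−5.57)²/5.57 + (20−13.92)²/13.92 + (30−20.48)²/20.48 + (5−8.43)²/8.43 + (15−21.08)²/21.08 = 19.0570
df = 2
p-value (upper-tail) = 0.00007
At α=0.01: p < α → reject H₀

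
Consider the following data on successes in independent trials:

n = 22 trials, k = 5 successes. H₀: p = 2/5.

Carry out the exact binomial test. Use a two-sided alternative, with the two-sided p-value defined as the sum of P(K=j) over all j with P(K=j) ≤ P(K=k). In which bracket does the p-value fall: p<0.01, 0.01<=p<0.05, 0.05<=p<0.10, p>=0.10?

p-value bracket: p>=0.10

Exact binomial: n=22, k=5, p₀=2/5=0.4000
P(X=j) = C(n,j)·p₀^j·(1−p₀)^(n−j); p = Σ P(X=j) over j with P(X=j) ≤ P(X=5)
p-value (two-sided) = 0.12733
→ bracket: p>=0.10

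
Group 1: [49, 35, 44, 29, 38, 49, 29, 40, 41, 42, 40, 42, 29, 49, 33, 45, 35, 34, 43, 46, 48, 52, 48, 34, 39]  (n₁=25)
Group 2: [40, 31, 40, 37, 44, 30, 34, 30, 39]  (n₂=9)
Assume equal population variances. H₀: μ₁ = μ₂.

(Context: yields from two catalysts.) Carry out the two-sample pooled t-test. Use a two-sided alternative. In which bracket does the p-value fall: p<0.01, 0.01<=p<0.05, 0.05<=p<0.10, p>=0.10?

p-value bracket: 0.05<=p<0.10

x̄₁=40.520, s₁=6.899, n₁=25
x̄₂=36.111, s₂=5.085, n₂=9
s_p² = [24·6.899² + 8·5.085²]/32 = 42.1603
SE = √(s_p²·(1/25+1/9)) = 2.5241
t = (40.520−36.111)/2.5241 = 1.7467
df = 32
p-value (two-sided) = 0.09028
→ bracket: 0.05<=p<0.10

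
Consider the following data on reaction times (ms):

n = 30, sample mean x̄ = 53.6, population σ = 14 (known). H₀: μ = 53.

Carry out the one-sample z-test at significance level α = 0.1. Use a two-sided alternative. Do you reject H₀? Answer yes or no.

SE = σ/√n = 14/√30 = 2.5560
z = (x̄−μ₀)/SE = (53.6−53)/2.5560 = 0.2347
p-value (two-sided) = 0.81441
At α=0.1: p ≥ α → fail to reject H₀

reject H₀: no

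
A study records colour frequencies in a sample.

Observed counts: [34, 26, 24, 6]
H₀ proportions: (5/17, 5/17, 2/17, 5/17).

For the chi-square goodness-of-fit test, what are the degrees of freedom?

df = k − 1 = 4 − 1 = 3

degrees of freedom = 3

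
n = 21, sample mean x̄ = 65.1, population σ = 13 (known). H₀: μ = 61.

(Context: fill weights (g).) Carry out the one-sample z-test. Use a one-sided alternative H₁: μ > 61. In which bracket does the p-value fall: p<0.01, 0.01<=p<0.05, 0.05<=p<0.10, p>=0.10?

SE = σ/√n = 13/√21 = 2.8368
z = (x̄−μ₀)/SE = (65.1−61)/2.8368 = 1.4453
p-value (one-sided, H₁ greater) = 0.07419
→ bracket: 0.05<=p<0.10

p-value bracket: 0.05<=p<0.10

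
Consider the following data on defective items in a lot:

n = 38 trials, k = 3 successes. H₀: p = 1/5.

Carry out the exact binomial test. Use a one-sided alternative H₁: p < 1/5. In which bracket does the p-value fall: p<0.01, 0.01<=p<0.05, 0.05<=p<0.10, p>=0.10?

Exact binomial: n=38, k=3, p₀=1/5=0.2000
P(X≤3) from Σ C(n,i)·p₀^i·(1−p₀)^(n−i)
p-value (one-sided, H₁ less) = 0.03868
→ bracket: 0.01<=p<0.05

p-value bracket: 0.01<=p<0.05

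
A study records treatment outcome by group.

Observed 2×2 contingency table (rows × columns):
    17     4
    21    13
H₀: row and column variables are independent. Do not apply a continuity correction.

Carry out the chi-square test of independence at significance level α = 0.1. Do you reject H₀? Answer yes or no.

reject H₀: no

Row totals [21, 34], col totals [38, 17], n=55
χ² = (17−14.51)²/14.51 + (4−6.49)²/6.49 + (21−23.49)²/23.49 + (13−10.51)²/10.51 = 2.2381
df = 1
p-value (upper-tail) = 0.13465
At α=0.1: p ≥ α → fail to reject H₀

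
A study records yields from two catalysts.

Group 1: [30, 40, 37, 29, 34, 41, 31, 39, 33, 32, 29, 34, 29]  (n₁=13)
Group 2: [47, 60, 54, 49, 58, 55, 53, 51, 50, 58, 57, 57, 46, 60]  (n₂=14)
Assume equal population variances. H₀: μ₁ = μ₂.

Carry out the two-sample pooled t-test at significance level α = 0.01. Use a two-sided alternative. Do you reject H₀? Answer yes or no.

reject H₀: yes

x̄₁=33.692, s₁=4.309, n₁=13
x̄₂=53.929, s₂=4.698, n₂=14
s_p² = [12·4.309² + 13·4.698²]/25 = 20.3879
SE = √(s_p²·(1/13+1/14)) = 1.7391
t = (33.692−53.929)/1.7391 = -11.6358
df = 25
p-value (two-sided) = 0.00000
At α=0.01: p < α → reject H₀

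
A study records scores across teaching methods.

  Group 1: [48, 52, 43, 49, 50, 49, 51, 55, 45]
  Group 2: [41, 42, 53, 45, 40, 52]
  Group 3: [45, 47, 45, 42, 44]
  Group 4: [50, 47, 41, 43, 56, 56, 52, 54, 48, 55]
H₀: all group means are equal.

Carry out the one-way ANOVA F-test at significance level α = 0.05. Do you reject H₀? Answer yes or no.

Group means [49.11, 45.50, 44.60, 50.20], grand mean 48.000
SSB = Σnᵢ(x̄ᵢ−x̄)² = 154.811; SSW = ΣΣ(x−x̄ᵢ)² = 537.189
MSB = 154.811/3 = 51.6037; MSW = 537.189/26 = 20.6611
F = MSB/MSW = 2.4976
df = (3, 26)
p-value (upper-tail) = 0.08188
At α=0.05: p ≥ α → fail to reject H₀

reject H₀: no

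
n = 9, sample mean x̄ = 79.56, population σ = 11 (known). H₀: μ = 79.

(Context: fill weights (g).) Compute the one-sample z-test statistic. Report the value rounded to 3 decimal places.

SE = σ/√n = 11/√9 = 3.6667
z = (x̄−μ₀)/SE = (79.56−79)/3.6667 = 0.1527

test statistic = 0.153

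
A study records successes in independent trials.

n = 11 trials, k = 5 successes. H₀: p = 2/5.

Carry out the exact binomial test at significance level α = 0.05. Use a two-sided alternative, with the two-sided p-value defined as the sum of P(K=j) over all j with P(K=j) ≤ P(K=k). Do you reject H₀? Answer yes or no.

reject H₀: no

Exact binomial: n=11, k=5, p₀=2/5=0.4000
P(X=j) = C(n,j)·p₀^j·(1−p₀)^(n−j); p = Σ P(X=j) over j with P(X=j) ≤ P(X=5)
p-value (two-sided) = 0.76351
At α=0.05: p ≥ α → fail to reject H₀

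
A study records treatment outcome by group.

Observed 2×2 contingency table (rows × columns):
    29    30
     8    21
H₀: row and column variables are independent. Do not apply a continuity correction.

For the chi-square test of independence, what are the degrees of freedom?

df = (r−1)(c−1) = (2−1)·(2−1) = 1

degrees of freedom = 1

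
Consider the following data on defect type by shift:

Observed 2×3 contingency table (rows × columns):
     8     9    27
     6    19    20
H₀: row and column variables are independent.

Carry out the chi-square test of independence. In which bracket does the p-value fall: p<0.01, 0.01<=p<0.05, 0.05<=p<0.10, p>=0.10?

p-value bracket: 0.05<=p<0.10

Row totals [44, 45], col totals [14, 28, 47], n=89
χ² = (8−6.92)²/6.92 + (9−13.84)²/13.84 + (27−23.24)²/23.24 + (6−7.08)²/7.08 + (19−14.16)²/14.16 + (20−23.76)²/23.76 = 4.8891
df = 2
p-value (upper-tail) = 0.08677
→ bracket: 0.05<=p<0.10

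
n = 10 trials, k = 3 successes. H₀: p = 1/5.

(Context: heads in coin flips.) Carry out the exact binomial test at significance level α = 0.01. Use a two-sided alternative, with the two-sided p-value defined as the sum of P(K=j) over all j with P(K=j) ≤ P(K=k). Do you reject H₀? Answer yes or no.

reject H₀: no

Exact binomial: n=10, k=3, p₀=1/5=0.2000
P(X=j) = C(n,j)·p₀^j·(1−p₀)^(n−j); p = Σ P(X=j) over j with P(X=j) ≤ P(X=3)
p-value (two-sided) = 0.42957
At α=0.01: p ≥ α → fail to reject H₀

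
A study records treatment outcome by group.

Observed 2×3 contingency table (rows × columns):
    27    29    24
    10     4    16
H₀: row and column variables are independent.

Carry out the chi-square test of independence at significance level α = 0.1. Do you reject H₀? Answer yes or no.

reject H₀: yes

Row totals [80, 30], col totals [37, 33, 40], n=110
χ² = (27−26.91)²/26.91 + (29−24.00)²/24.00 + (24−29.09)²/29.09 + (10−10.09)²/10.09 + (4−9.00)²/9.00 + (16−10.91)²/10.91 = 7.0872
df = 2
p-value (upper-tail) = 0.02891
At α=0.1: p < α → reject H₀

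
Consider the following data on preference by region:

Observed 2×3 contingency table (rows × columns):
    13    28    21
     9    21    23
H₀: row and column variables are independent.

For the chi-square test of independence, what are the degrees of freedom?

df = (r−1)(c−1) = (2−1)·(3−1) = 2

degrees of freedom = 2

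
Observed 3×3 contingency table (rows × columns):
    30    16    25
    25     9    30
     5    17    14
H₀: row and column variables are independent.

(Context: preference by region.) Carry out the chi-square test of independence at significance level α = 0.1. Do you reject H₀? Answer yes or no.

Row totals [71, 64, 36], col totals [60, 42, 69], n=171
χ² = (30−24.91)²/24.91 + (16−17.44)²/17.44 + (25−28.65)²/28.65 + (25−22.46)²/22.46 + (9−15.72)²/15.72 + (30−25.82)²/25.82 + (5−12.63)²/12.63 + (17−8.84)²/8.84 + (14−14.53)²/14.53 = 17.6144
df = 4
p-value (upper-tail) = 0.00147
At α=0.1: p < α → reject H₀

reject H₀: yes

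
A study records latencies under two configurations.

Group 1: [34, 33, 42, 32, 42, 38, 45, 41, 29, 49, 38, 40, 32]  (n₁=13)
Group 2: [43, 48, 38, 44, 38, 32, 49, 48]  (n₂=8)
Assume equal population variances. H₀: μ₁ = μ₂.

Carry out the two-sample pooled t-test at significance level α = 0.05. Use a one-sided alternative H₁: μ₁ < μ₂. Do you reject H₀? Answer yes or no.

x̄₁=38.077, s₁=5.838, n₁=13
x̄₂=42.500, s₂=6.047, n₂=8
s_p² = [12·5.838² + 7·6.047²]/19 = 34.9960
SE = √(s_p²·(1/13+1/8)) = 2.6583
t = (38.077−42.500)/2.6583 = -1.6639
df = 19
p-value (one-sided, H₁ less) = 0.05627
At α=0.05: p ≥ α → fail to reject H₀

reject H₀: no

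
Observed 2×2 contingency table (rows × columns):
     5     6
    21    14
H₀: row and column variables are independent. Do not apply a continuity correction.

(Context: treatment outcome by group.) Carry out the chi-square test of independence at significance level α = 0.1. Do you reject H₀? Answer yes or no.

reject H₀: no

Row totals [11, 35], col totals [26, 20], n=46
χ² = (5−6.22)²/6.22 + (6−4.78)²/4.78 + (21−19.78)²/19.78 + (14−15.22)²/15.22 = 0.7206
df = 1
p-value (upper-tail) = 0.39596
At α=0.1: p ≥ α → fail to reject H₀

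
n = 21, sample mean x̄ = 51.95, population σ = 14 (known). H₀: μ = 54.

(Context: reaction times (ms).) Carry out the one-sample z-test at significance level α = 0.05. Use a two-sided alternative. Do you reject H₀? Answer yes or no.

SE = σ/√n = 14/√21 = 3.0551
z = (x̄−μ₀)/SE = (51.95−54)/3.0551 = -0.6710
p-value (two-sided) = 0.50221
At α=0.05: p ≥ α → fail to reject H₀

reject H₀: no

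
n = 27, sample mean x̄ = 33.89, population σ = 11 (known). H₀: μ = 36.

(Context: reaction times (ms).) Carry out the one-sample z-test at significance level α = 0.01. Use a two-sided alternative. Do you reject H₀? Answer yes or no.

SE = σ/√n = 11/√27 = 2.1170
z = (x̄−μ₀)/SE = (33.89−36)/2.1170 = -0.9967
p-value (two-sided) = 0.31890
At α=0.01: p ≥ α → fail to reject H₀

reject H₀: no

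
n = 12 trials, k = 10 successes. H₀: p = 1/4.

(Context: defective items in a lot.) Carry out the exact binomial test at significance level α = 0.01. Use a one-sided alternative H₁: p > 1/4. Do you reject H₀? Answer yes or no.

reject H₀: yes

Exact binomial: n=12, k=10, p₀=1/4=0.2500
P(X≥10) from Σ C(n,i)·p₀^i·(1−p₀)^(n−i)
p-value (one-sided, H₁ greater) = 0.00004
At α=0.01: p < α → reject H₀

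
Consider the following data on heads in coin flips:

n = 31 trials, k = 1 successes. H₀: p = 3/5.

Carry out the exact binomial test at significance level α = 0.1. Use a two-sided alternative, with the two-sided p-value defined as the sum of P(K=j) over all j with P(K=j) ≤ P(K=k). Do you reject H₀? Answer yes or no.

reject H₀: yes

Exact binomial: n=31, k=1, p₀=3/5=0.6000
P(X=j) = C(n,j)·p₀^j·(1−p₀)^(n−j); p = Σ P(X=j) over j with P(X=j) ≤ P(X=1)
p-value (two-sided) = 0.00000
At α=0.1: p < α → reject H₀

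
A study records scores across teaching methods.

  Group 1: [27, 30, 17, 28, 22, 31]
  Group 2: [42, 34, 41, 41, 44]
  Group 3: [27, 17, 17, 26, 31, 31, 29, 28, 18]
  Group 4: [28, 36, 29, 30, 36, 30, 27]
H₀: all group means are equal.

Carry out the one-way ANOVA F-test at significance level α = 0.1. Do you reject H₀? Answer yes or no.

reject H₀: yes

Group means [25.83, 40.40, 24.89, 30.86], grand mean 29.519
SSB = Σnᵢ(x̄ᵢ−x̄)² = 878.961; SSW = ΣΣ(x−x̄ᵢ)² = 559.779
MSB = 878.961/3 = 292.9871; MSW = 559.779/23 = 24.3382
F = MSB/MSW = 12.0381
df = (3, 23)
p-value (upper-tail) = 0.00006
At α=0.1: p < α → reject H₀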